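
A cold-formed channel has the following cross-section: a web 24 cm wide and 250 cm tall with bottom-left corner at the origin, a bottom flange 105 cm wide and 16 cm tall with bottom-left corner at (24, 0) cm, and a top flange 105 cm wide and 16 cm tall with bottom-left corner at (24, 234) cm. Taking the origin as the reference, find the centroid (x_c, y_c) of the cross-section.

web: A = 24 × 250 = 6000.00, centroid at (12.00, 125.00).
bottom flange: A = 105 × 16 = 1680.00, centroid at (76.50, 8.00).
top flange: A = 105 × 16 = 1680.00, centroid at (76.50, 242.00).
ΣA = 9360.00 cm²
ΣAx_c = (6000.00)(12.00) + (1680.00)(76.50) + (1680.00)(76.50) = 329040.00 cm³
ΣAy_c = (6000.00)(125.00) + (1680.00)(8.00) + (1680.00)(242.00) = 1170000.00 cm³
x_c = 329040.00 / 9360.00 = 35.15 cm
y_c = 1170000.00 / 9360.00 = 125.00 cm

x_c = 35.15 cm, y_c = 125.00 cm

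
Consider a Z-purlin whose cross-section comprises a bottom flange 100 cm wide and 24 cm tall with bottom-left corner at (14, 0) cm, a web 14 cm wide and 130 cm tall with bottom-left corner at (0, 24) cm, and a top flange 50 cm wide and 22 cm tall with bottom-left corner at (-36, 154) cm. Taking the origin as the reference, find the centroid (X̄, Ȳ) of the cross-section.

X̄ = 28.99 cm, Ȳ = 69.98 cm

bottom flange: A = 100 × 24 = 2400.00, centroid at (64.00, 12.00).
web: A = 14 × 130 = 1820.00, centroid at (7.00, 89.00).
top flange: A = 50 × 22 = 1100.00, centroid at (-11.00, 165.00).
ΣA = 5320.00 cm²
ΣAX̄ = (2400.00)(64.00) + (1820.00)(7.00) + (1100.00)(-11.00) = 154240.00 cm³
ΣAȲ = (2400.00)(12.00) + (1820.00)(89.00) + (1100.00)(165.00) = 372280.00 cm³
X̄ = 154240.00 / 5320.00 = 28.99 cm
Ȳ = 372280.00 / 5320.00 = 69.98 cm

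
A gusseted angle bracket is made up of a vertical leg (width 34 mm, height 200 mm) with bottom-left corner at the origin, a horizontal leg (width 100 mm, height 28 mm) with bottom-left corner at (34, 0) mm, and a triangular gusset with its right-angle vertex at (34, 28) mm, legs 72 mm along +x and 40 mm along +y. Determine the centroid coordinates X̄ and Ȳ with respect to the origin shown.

X̄ = 39.34 mm, Ȳ = 70.54 mm

Part | A | x̄ᵢ | ȳᵢ | A·x̄ᵢ | A·ȳᵢ
vertical leg | 6800.00 | 17.00 | 100.00 | 115600.00 | 680000.00
horizontal leg | 2800.00 | 84.00 | 14.00 | 235200.00 | 39200.00
gusset | 1440.00 | 58.00 | 41.33 | 83520.00 | 59520.00
Σ | 11040.00 |  |  | 434320.00 | 778720.00
X̄ = 434320.00 / 11040.00 = 39.34 mm
Ȳ = 778720.00 / 11040.00 = 70.54 mm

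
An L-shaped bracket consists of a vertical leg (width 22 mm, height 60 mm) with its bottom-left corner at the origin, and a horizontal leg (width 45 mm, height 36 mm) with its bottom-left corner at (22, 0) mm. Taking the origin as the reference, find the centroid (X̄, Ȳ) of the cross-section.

X̄ = 29.46 mm, Ȳ = 23.39 mm

vertical leg: A = 22 × 60 = 1320.00, centroid at (11.00, 30.00).
horizontal leg: A = 45 × 36 = 1620.00, centroid at (44.50, 18.00).
ΣA = 2940.00 mm², ΣAX̄ = 86610.00 mm³, ΣAȲ = 68760.00 mm³.
X̄ = 86610.00/2940.00 = 29.46 mm; Ȳ = 68760.00/2940.00 = 23.39 mm.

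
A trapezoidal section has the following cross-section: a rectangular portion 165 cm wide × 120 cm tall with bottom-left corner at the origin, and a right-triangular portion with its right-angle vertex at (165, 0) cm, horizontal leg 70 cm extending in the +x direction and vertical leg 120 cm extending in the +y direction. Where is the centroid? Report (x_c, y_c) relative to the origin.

x_c = 101.02 cm, y_c = 56.50 cm

rectangular portion: A = 165 × 120 = 19800.00, centroid at (82.50, 60.00).
triangular portion: A = ½·70·120 = 4200.00, centroid at (188.33, 40.00).
ΣA = 24000.00 cm², ΣAx_c = 2424500.00 cm³, ΣAy_c = 1356000.00 cm³.
x_c = 2424500.00/24000.00 = 101.02 cm; y_c = 1356000.00/24000.00 = 56.50 cm.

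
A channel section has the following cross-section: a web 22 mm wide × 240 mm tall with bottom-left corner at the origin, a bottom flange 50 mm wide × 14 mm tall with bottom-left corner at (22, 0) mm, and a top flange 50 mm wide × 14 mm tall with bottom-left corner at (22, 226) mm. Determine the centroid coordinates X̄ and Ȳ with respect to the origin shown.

X̄ = 18.54 mm, Ȳ = 120.00 mm

web: A = 22 × 240 = 5280.00, centroid at (11.00, 120.00).
bottom flange: A = 50 × 14 = 700.00, centroid at (47.00, 7.00).
top flange: A = 50 × 14 = 700.00, centroid at (47.00, 233.00).
ΣA = 6680.00 mm²
ΣAX̄ = (5280.00)(11.00) + (700.00)(47.00) + (700.00)(47.00) = 123880.00 mm³
ΣAȲ = (5280.00)(120.00) + (700.00)(7.00) + (700.00)(233.00) = 801600.00 mm³
X̄ = 123880.00 / 6680.00 = 18.54 mm
Ȳ = 801600.00 / 6680.00 = 120.00 mm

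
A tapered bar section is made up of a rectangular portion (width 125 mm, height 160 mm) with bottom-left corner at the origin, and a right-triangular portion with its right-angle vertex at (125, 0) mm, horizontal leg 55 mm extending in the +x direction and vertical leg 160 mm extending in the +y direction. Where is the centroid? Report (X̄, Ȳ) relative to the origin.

X̄ = 77.08 mm, Ȳ = 75.19 mm

Part | A | x̄ᵢ | ȳᵢ | A·x̄ᵢ | A·ȳᵢ
rectangular portion | 20000.00 | 62.50 | 80.00 | 1250000.00 | 1600000.00
triangular portion | 4400.00 | 143.33 | 53.33 | 630666.67 | 234666.67
Σ | 24400.00 |  |  | 1880666.67 | 1834666.67
X̄ = 1880666.67 / 24400.00 = 77.08 mm
Ȳ = 1834666.67 / 24400.00 = 75.19 mm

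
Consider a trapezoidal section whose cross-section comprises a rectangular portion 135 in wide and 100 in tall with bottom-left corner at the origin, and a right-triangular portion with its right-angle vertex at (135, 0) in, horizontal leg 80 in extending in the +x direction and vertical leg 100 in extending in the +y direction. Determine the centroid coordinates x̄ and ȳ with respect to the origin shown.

x̄ = 89.02 in, ȳ = 46.19 in

Part | A | x̄ᵢ | ȳᵢ | A·x̄ᵢ | A·ȳᵢ
rectangular portion | 13500.00 | 67.50 | 50.00 | 911250.00 | 675000.00
triangular portion | 4000.00 | 161.67 | 33.33 | 646666.67 | 133333.33
Σ | 17500.00 |  |  | 1557916.67 | 808333.33
x̄ = 1557916.67 / 17500.00 = 89.02 in
ȳ = 808333.33 / 17500.00 = 46.19 in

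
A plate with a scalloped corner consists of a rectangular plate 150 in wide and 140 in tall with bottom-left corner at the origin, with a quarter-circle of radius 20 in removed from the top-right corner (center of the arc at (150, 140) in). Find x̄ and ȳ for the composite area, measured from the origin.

x̄ = 73.99 in, ȳ = 69.07 in

plate: A = 150 × 140 = 21000.00, centroid at (75.00, 70.00).
removed quarter-circle: A = −¼π·20² = -314.16, centroid at (141.51, 131.51).
ΣA = 20685.84 in², ΣAx̄ = 1530542.78 in³, ΣAȳ = 1428684.37 in³.
x̄ = 1530542.78/20685.84 = 73.99 in; ȳ = 1428684.37/20685.84 = 69.07 in.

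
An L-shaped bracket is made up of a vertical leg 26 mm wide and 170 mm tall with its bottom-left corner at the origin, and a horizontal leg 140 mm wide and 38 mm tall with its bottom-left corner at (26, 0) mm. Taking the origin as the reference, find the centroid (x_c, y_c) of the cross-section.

vertical leg: A = 26 × 170 = 4420.00, centroid at (13.00, 85.00).
horizontal leg: A = 140 × 38 = 5320.00, centroid at (96.00, 19.00).
ΣA = 9740.00 mm², ΣAx_c = 568180.00 mm³, ΣAy_c = 476780.00 mm³.
x_c = 568180.00/9740.00 = 58.33 mm; y_c = 476780.00/9740.00 = 48.95 mm.

x_c = 58.33 mm, y_c = 48.95 mm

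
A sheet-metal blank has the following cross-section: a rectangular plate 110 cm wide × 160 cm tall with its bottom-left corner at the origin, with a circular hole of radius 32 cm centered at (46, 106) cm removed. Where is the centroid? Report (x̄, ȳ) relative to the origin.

Part | A | x̄ᵢ | ȳᵢ | A·x̄ᵢ | A·ȳᵢ
plate | 17600.00 | 55.00 | 80.00 | 968000.00 | 1408000.00
hole | -3216.99 | 46.00 | 106.00 | -147981.58 | -341001.03
Σ | 14383.01 |  |  | 820018.42 | 1066998.97
x̄ = 820018.42 / 14383.01 = 57.01 cm
ȳ = 1066998.97 / 14383.01 = 74.18 cm

x̄ = 57.01 cm, ȳ = 74.18 cm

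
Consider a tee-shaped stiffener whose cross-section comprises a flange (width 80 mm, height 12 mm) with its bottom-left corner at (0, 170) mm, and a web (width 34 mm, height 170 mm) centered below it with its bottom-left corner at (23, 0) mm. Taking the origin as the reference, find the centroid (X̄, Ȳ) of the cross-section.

X̄ = 40.00 mm, Ȳ = 97.96 mm

web: A = 34 × 170 = 5780.00, centroid at (40.00, 85.00).
flange: A = 80 × 12 = 960.00, centroid at (40.00, 176.00).
ΣA = 6740.00 mm²
ΣAX̄ = (5780.00)(40.00) + (960.00)(40.00) = 269600.00 mm³
ΣAȲ = (5780.00)(85.00) + (960.00)(176.00) = 660260.00 mm³
X̄ = 269600.00 / 6740.00 = 40.00 mm
Ȳ = 660260.00 / 6740.00 = 97.96 mm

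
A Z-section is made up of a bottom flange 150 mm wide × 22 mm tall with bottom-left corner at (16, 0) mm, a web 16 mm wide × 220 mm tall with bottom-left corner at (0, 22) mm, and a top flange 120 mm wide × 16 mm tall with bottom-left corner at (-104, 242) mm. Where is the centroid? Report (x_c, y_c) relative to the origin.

bottom flange: A = 150 × 22 = 3300.00, centroid at (91.00, 11.00).
web: A = 16 × 220 = 3520.00, centroid at (8.00, 132.00).
top flange: A = 120 × 16 = 1920.00, centroid at (-44.00, 250.00).
ΣA = 8740.00 mm²
ΣAx_c = (3300.00)(91.00) + (3520.00)(8.00) + (1920.00)(-44.00) = 243980.00 mm³
ΣAy_c = (3300.00)(11.00) + (3520.00)(132.00) + (1920.00)(250.00) = 980940.00 mm³
x_c = 243980.00 / 8740.00 = 27.92 mm
y_c = 980940.00 / 8740.00 = 112.24 mm

x_c = 27.92 mm, y_c = 112.24 mm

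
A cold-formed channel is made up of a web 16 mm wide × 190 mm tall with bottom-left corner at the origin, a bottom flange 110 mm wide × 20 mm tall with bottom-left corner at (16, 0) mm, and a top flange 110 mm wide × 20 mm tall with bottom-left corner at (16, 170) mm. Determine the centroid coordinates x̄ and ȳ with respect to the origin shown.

x̄ = 45.26 mm, ȳ = 95.00 mm

web: A = 16 × 190 = 3040.00, centroid at (8.00, 95.00).
bottom flange: A = 110 × 20 = 2200.00, centroid at (71.00, 10.00).
top flange: A = 110 × 20 = 2200.00, centroid at (71.00, 180.00).
ΣA = 7440.00 mm², ΣAx̄ = 336720.00 mm³, ΣAȳ = 706800.00 mm³.
x̄ = 336720.00/7440.00 = 45.26 mm; ȳ = 706800.00/7440.00 = 95.00 mm.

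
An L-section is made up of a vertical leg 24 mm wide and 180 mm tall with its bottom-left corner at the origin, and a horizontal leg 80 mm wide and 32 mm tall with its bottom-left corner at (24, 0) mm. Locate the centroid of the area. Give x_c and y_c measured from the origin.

x_c = 31.35 mm, y_c = 62.47 mm

vertical leg: A = 24 × 180 = 4320.00, centroid at (12.00, 90.00).
horizontal leg: A = 80 × 32 = 2560.00, centroid at (64.00, 16.00).
ΣA = 6880.00 mm²
ΣAx_c = (4320.00)(12.00) + (2560.00)(64.00) = 215680.00 mm³
ΣAy_c = (4320.00)(90.00) + (2560.00)(16.00) = 429760.00 mm³
x_c = 215680.00 / 6880.00 = 31.35 mm
y_c = 429760.00 / 6880.00 = 62.47 mm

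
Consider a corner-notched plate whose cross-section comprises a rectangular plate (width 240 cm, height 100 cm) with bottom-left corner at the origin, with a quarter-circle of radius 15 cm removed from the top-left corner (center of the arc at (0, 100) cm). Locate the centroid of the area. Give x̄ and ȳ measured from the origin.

x̄ = 120.84 cm, ȳ = 49.68 cm

plate: A = 240 × 100 = 24000.00, centroid at (120.00, 50.00).
removed quarter-circle: A = −¼π·15² = -176.71, centroid at (6.37, 93.63).
ΣA = 23823.29 cm²
ΣAx̄ = (24000.00)(120.00) + (-176.71)(6.37) = 2878875.00 cm³
ΣAȳ = (24000.00)(50.00) + (-176.71)(93.63) = 1183453.54 cm³
x̄ = 2878875.00 / 23823.29 = 120.84 cm
ȳ = 1183453.54 / 23823.29 = 49.68 cm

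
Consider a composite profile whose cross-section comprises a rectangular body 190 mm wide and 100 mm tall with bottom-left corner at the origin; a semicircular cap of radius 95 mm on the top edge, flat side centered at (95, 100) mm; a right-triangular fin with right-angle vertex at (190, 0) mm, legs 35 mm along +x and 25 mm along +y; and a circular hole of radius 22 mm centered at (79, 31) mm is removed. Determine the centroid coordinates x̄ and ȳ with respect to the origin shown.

rectangular body: A = 190 × 100 = 19000.00, centroid at (95.00, 50.00).
semicircular top: A = ½π·95² = 14176.44, centroid at (95.00, 140.32).
triangular fin: A = ½·35·25 = 437.50, centroid at (201.67, 8.33).
hole: A = −π·22² = -1520.53, centroid at (79.00, 31.00).
ΣA = 32093.41 mm²
ΣAx̄ = (19000.00)(95.00) + (14176.44)(95.00) + (437.50)(201.67) + (-1520.53)(79.00) = 3119868.73 mm³
ΣAȳ = (19000.00)(50.00) + (14176.44)(140.32) + (437.50)(8.33) + (-1520.53)(31.00) = 2895736.40 mm³
x̄ = 3119868.73 / 32093.41 = 97.21 mm
ȳ = 2895736.40 / 32093.41 = 90.23 mm

x̄ = 97.21 mm, ȳ = 90.23 mm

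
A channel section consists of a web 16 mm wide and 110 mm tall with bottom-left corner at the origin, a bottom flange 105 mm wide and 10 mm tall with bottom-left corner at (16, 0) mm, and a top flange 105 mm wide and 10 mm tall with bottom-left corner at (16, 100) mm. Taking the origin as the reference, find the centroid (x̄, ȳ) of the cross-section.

web: A = 16 × 110 = 1760.00, centroid at (8.00, 55.00).
bottom flange: A = 105 × 10 = 1050.00, centroid at (68.50, 5.00).
top flange: A = 105 × 10 = 1050.00, centroid at (68.50, 105.00).
ΣA = 3860.00 mm², ΣAx̄ = 157930.00 mm³, ΣAȳ = 212300.00 mm³.
x̄ = 157930.00/3860.00 = 40.91 mm; ȳ = 212300.00/3860.00 = 55.00 mm.

x̄ = 40.91 mm, ȳ = 55.00 mm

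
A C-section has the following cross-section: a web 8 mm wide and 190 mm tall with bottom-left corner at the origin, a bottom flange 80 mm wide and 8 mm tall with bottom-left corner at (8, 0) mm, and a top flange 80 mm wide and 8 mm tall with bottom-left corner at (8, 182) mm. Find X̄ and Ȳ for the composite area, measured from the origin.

Part | A | x̄ᵢ | ȳᵢ | A·x̄ᵢ | A·ȳᵢ
web | 1520.00 | 4.00 | 95.00 | 6080.00 | 144400.00
bottom flange | 640.00 | 48.00 | 4.00 | 30720.00 | 2560.00
top flange | 640.00 | 48.00 | 186.00 | 30720.00 | 119040.00
Σ | 2800.00 |  |  | 67520.00 | 266000.00
X̄ = 67520.00 / 2800.00 = 24.11 mm
Ȳ = 266000.00 / 2800.00 = 95.00 mm

X̄ = 24.11 mm, Ȳ = 95.00 mm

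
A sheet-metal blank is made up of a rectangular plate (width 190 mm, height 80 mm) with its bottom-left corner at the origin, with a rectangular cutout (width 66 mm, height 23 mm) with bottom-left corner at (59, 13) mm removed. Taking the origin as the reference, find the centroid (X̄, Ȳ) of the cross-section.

plate: A = 190 × 80 = 15200.00, centroid at (95.00, 40.00).
hole: A = −(66 × 23) = -1518.00, centroid at (92.00, 24.50).
ΣA = 13682.00 mm², ΣAX̄ = 1304344.00 mm³, ΣAȲ = 570809.00 mm³.
X̄ = 1304344.00/13682.00 = 95.33 mm; Ȳ = 570809.00/13682.00 = 41.72 mm.

X̄ = 95.33 mm, Ȳ = 41.72 mm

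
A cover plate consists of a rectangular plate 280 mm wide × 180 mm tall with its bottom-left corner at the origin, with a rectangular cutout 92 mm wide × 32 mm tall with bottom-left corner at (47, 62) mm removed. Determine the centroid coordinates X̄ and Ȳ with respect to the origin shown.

X̄ = 142.92 mm, Ȳ = 90.74 mm

plate: A = 280 × 180 = 50400.00, centroid at (140.00, 90.00).
hole: A = −(92 × 32) = -2944.00, centroid at (93.00, 78.00).
ΣA = 47456.00 mm²
ΣAX̄ = (50400.00)(140.00) + (-2944.00)(93.00) = 6782208.00 mm³
ΣAȲ = (50400.00)(90.00) + (-2944.00)(78.00) = 4306368.00 mm³
X̄ = 6782208.00 / 47456.00 = 142.92 mm
Ȳ = 4306368.00 / 47456.00 = 90.74 mm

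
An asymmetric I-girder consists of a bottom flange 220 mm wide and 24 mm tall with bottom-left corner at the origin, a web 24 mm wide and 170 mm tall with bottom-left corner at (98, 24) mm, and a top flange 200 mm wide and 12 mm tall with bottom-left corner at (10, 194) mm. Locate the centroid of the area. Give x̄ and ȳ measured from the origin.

bottom flange: A = 220 × 24 = 5280.00, centroid at (110.00, 12.00).
web: A = 24 × 170 = 4080.00, centroid at (110.00, 109.00).
top flange: A = 200 × 12 = 2400.00, centroid at (110.00, 200.00).
ΣA = 11760.00 mm²
ΣAx̄ = (5280.00)(110.00) + (4080.00)(110.00) + (2400.00)(110.00) = 1293600.00 mm³
ΣAȳ = (5280.00)(12.00) + (4080.00)(109.00) + (2400.00)(200.00) = 988080.00 mm³
x̄ = 1293600.00 / 11760.00 = 110.00 mm
ȳ = 988080.00 / 11760.00 = 84.02 mm

x̄ = 110.00 mm, ȳ = 84.02 mm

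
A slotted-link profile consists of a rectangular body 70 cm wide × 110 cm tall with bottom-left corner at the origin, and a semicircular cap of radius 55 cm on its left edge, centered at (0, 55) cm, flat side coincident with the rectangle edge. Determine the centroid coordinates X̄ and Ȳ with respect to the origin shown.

X̄ = 12.74 cm, Ȳ = 55.00 cm

Part | A | x̄ᵢ | ȳᵢ | A·x̄ᵢ | A·ȳᵢ
rectangular body | 7700.00 | 35.00 | 55.00 | 269500.00 | 423500.00
semicircular end | 4751.66 | -23.34 | 55.00 | -110916.67 | 261341.24
Σ | 12451.66 |  |  | 158583.33 | 684841.24
X̄ = 158583.33 / 12451.66 = 12.74 cm
Ȳ = 684841.24 / 12451.66 = 55.00 cm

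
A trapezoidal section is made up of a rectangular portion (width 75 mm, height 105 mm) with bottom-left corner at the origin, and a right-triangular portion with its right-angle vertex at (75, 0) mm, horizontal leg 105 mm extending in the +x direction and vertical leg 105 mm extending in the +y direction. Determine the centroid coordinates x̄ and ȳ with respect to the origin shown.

x̄ = 67.35 mm, ȳ = 45.29 mm

rectangular portion: A = 75 × 105 = 7875.00, centroid at (37.50, 52.50).
triangular portion: A = ½·105·105 = 5512.50, centroid at (110.00, 35.00).
ΣA = 13387.50 mm², ΣAx̄ = 901687.50 mm³, ΣAȳ = 606375.00 mm³.
x̄ = 901687.50/13387.50 = 67.35 mm; ȳ = 606375.00/13387.50 = 45.29 mm.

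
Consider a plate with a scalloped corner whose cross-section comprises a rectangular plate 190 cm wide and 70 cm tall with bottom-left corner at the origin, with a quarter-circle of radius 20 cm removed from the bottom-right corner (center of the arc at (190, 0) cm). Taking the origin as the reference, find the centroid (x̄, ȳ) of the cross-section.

x̄ = 92.91 cm, ȳ = 35.64 cm

Part | A | x̄ᵢ | ȳᵢ | A·x̄ᵢ | A·ȳᵢ
plate | 13300.00 | 95.00 | 35.00 | 1263500.00 | 465500.00
removed quarter-circle | -314.16 | 181.51 | 8.49 | -57023.59 | -2666.67
Σ | 12985.84 |  |  | 1206476.41 | 462833.33
x̄ = 1206476.41 / 12985.84 = 92.91 cm
ȳ = 462833.33 / 12985.84 = 35.64 cm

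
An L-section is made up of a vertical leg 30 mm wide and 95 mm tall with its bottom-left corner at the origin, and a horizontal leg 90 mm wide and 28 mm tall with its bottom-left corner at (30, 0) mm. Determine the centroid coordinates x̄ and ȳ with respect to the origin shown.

x̄ = 43.16 mm, ȳ = 31.78 mm

vertical leg: A = 30 × 95 = 2850.00, centroid at (15.00, 47.50).
horizontal leg: A = 90 × 28 = 2520.00, centroid at (75.00, 14.00).
ΣA = 5370.00 mm², ΣAx̄ = 231750.00 mm³, ΣAȳ = 170655.00 mm³.
x̄ = 231750.00/5370.00 = 43.16 mm; ȳ = 170655.00/5370.00 = 31.78 mm.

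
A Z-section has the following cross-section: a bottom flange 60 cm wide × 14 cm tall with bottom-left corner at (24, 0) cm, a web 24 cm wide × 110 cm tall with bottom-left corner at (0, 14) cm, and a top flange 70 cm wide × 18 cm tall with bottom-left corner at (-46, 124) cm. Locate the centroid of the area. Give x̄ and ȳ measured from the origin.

x̄ = 13.33 cm, ȳ = 75.03 cm

Part | A | x̄ᵢ | ȳᵢ | A·x̄ᵢ | A·ȳᵢ
bottom flange | 840.00 | 54.00 | 7.00 | 45360.00 | 5880.00
web | 2640.00 | 12.00 | 69.00 | 31680.00 | 182160.00
top flange | 1260.00 | -11.00 | 133.00 | -13860.00 | 167580.00
Σ | 4740.00 |  |  | 63180.00 | 355620.00
x̄ = 63180.00 / 4740.00 = 13.33 cm
ȳ = 355620.00 / 4740.00 = 75.03 cm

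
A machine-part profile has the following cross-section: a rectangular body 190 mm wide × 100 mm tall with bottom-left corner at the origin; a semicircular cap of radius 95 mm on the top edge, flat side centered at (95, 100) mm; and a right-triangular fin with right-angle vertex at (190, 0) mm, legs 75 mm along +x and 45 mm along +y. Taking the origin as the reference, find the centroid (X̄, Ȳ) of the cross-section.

X̄ = 100.81 mm, Ȳ = 85.03 mm

rectangular body: A = 190 × 100 = 19000.00, centroid at (95.00, 50.00).
semicircular top: A = ½π·95² = 14176.44, centroid at (95.00, 140.32).
triangular fin: A = ½·75·45 = 1687.50, centroid at (215.00, 15.00).
ΣA = 34863.94 mm²
ΣAX̄ = (19000.00)(95.00) + (14176.44)(95.00) + (1687.50)(215.00) = 3514574.00 mm³
ΣAȲ = (19000.00)(50.00) + (14176.44)(140.32) + (1687.50)(15.00) = 2964539.52 mm³
X̄ = 3514574.00 / 34863.94 = 100.81 mm
Ȳ = 2964539.52 / 34863.94 = 85.03 mm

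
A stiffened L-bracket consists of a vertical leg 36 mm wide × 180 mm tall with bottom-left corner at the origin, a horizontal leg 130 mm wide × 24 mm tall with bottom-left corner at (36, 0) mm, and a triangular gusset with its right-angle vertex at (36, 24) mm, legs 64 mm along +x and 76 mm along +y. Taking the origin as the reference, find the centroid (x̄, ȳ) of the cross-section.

Part | A | x̄ᵢ | ȳᵢ | A·x̄ᵢ | A·ȳᵢ
vertical leg | 6480.00 | 18.00 | 90.00 | 116640.00 | 583200.00
horizontal leg | 3120.00 | 101.00 | 12.00 | 315120.00 | 37440.00
gusset | 2432.00 | 57.33 | 49.33 | 139434.67 | 119978.67
Σ | 12032.00 |  |  | 571194.67 | 740618.67
x̄ = 571194.67 / 12032.00 = 47.47 mm
ȳ = 740618.67 / 12032.00 = 61.55 mm

x̄ = 47.47 mm, ȳ = 61.55 mm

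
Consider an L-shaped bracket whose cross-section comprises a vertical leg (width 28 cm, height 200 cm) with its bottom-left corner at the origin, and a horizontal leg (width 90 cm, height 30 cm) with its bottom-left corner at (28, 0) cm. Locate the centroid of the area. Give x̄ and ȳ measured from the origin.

vertical leg: A = 28 × 200 = 5600.00, centroid at (14.00, 100.00).
horizontal leg: A = 90 × 30 = 2700.00, centroid at (73.00, 15.00).
ΣA = 8300.00 cm², ΣAx̄ = 275500.00 cm³, ΣAȳ = 600500.00 cm³.
x̄ = 275500.00/8300.00 = 33.19 cm; ȳ = 600500.00/8300.00 = 72.35 cm.

x̄ = 33.19 cm, ȳ = 72.35 cm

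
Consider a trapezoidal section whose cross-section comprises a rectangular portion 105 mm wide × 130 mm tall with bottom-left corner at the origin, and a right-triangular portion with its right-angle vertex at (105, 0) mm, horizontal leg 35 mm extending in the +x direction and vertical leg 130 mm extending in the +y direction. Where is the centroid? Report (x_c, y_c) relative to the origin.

Part | A | x̄ᵢ | ȳᵢ | A·x̄ᵢ | A·ȳᵢ
rectangular portion | 13650.00 | 52.50 | 65.00 | 716625.00 | 887250.00
triangular portion | 2275.00 | 116.67 | 43.33 | 265416.67 | 98583.33
Σ | 15925.00 |  |  | 982041.67 | 985833.33
x_c = 982041.67 / 15925.00 = 61.67 mm
y_c = 985833.33 / 15925.00 = 61.90 mm

x_c = 61.67 mm, y_c = 61.90 mm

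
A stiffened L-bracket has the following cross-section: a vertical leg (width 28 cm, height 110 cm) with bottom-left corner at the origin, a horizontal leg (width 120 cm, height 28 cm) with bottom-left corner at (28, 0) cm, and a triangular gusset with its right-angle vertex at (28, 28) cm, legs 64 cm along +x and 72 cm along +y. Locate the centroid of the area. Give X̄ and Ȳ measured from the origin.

X̄ = 51.75 cm, Ȳ = 38.45 cm

Part | A | x̄ᵢ | ȳᵢ | A·x̄ᵢ | A·ȳᵢ
vertical leg | 3080.00 | 14.00 | 55.00 | 43120.00 | 169400.00
horizontal leg | 3360.00 | 88.00 | 14.00 | 295680.00 | 47040.00
gusset | 2304.00 | 49.33 | 52.00 | 113664.00 | 119808.00
Σ | 8744.00 |  |  | 452464.00 | 336248.00
X̄ = 452464.00 / 8744.00 = 51.75 cm
Ȳ = 336248.00 / 8744.00 = 38.45 cm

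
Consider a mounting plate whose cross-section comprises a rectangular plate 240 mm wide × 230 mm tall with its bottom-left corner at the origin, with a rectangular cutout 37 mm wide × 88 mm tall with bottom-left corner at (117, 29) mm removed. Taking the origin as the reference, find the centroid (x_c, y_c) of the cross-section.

plate: A = 240 × 230 = 55200.00, centroid at (120.00, 115.00).
hole: A = −(37 × 88) = -3256.00, centroid at (135.50, 73.00).
ΣA = 51944.00 mm²
ΣAx_c = (55200.00)(120.00) + (-3256.00)(135.50) = 6182812.00 mm³
ΣAy_c = (55200.00)(115.00) + (-3256.00)(73.00) = 6110312.00 mm³
x_c = 6182812.00 / 51944.00 = 119.03 mm
y_c = 6110312.00 / 51944.00 = 117.63 mm

x_c = 119.03 mm, y_c = 117.63 mm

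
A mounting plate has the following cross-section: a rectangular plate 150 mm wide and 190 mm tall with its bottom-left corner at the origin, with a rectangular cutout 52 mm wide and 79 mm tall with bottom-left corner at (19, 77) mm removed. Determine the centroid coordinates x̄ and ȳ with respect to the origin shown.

x̄ = 80.05 mm, ȳ = 91.38 mm

plate: A = 150 × 190 = 28500.00, centroid at (75.00, 95.00).
hole: A = −(52 × 79) = -4108.00, centroid at (45.00, 116.50).
ΣA = 24392.00 mm²
ΣAx̄ = (28500.00)(75.00) + (-4108.00)(45.00) = 1952640.00 mm³
ΣAȳ = (28500.00)(95.00) + (-4108.00)(116.50) = 2228918.00 mm³
x̄ = 1952640.00 / 24392.00 = 80.05 mm
ȳ = 2228918.00 / 24392.00 = 91.38 mm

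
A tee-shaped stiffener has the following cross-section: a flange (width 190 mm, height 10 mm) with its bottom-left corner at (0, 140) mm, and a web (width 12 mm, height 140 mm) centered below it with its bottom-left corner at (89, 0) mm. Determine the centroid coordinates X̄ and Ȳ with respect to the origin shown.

web: A = 12 × 140 = 1680.00, centroid at (95.00, 70.00).
flange: A = 190 × 10 = 1900.00, centroid at (95.00, 145.00).
ΣA = 3580.00 mm²
ΣAX̄ = (1680.00)(95.00) + (1900.00)(95.00) = 340100.00 mm³
ΣAȲ = (1680.00)(70.00) + (1900.00)(145.00) = 393100.00 mm³
X̄ = 340100.00 / 3580.00 = 95.00 mm
Ȳ = 393100.00 / 3580.00 = 109.80 mm

X̄ = 95.00 mm, Ȳ = 109.80 mm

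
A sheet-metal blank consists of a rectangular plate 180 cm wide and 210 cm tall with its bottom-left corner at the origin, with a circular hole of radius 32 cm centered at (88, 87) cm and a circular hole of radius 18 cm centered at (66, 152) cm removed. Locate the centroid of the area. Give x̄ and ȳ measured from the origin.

plate: A = 180 × 210 = 37800.00, centroid at (90.00, 105.00).
hole 1: A = −π·32² = -3216.99, centroid at (88.00, 87.00).
hole 2: A = −π·18² = -1017.88, centroid at (66.00, 152.00).
ΣA = 33565.13 cm², ΣAx̄ = 3051724.99 cm³, ΣAȳ = 3534404.64 cm³.
x̄ = 3051724.99/33565.13 = 90.92 cm; ȳ = 3534404.64/33565.13 = 105.30 cm.

x̄ = 90.92 cm, ȳ = 105.30 cm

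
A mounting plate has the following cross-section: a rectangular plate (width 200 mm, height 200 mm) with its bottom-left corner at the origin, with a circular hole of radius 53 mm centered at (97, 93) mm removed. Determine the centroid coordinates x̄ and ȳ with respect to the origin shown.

Part | A | x̄ᵢ | ȳᵢ | A·x̄ᵢ | A·ȳᵢ
plate | 40000.00 | 100.00 | 100.00 | 4000000.00 | 4000000.00
hole | -8824.73 | 97.00 | 93.00 | -855999.18 | -820700.24
Σ | 31175.27 |  |  | 3144000.82 | 3179299.76
x̄ = 3144000.82 / 31175.27 = 100.85 mm
ȳ = 3179299.76 / 31175.27 = 101.98 mm

x̄ = 100.85 mm, ȳ = 101.98 mm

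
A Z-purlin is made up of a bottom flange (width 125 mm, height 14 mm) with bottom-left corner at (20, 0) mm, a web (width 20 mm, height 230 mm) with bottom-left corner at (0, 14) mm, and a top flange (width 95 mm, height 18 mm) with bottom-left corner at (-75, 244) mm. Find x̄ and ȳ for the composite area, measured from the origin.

x̄ = 17.79 mm, ȳ = 128.82 mm

bottom flange: A = 125 × 14 = 1750.00, centroid at (82.50, 7.00).
web: A = 20 × 230 = 4600.00, centroid at (10.00, 129.00).
top flange: A = 95 × 18 = 1710.00, centroid at (-27.50, 253.00).
ΣA = 8060.00 mm², ΣAx̄ = 143350.00 mm³, ΣAȳ = 1038280.00 mm³.
x̄ = 143350.00/8060.00 = 17.79 mm; ȳ = 1038280.00/8060.00 = 128.82 mm.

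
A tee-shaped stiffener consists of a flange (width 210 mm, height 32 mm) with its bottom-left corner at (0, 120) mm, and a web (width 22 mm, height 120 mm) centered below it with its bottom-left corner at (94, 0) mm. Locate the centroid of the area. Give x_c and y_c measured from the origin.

web: A = 22 × 120 = 2640.00, centroid at (105.00, 60.00).
flange: A = 210 × 32 = 6720.00, centroid at (105.00, 136.00).
ΣA = 9360.00 mm², ΣAx_c = 982800.00 mm³, ΣAy_c = 1072320.00 mm³.
x_c = 982800.00/9360.00 = 105.00 mm; y_c = 1072320.00/9360.00 = 114.56 mm.

x_c = 105.00 mm, y_c = 114.56 mm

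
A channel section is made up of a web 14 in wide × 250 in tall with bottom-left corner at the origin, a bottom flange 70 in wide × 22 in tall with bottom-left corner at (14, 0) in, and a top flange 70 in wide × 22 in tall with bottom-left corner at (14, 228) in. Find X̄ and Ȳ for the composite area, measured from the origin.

Part | A | x̄ᵢ | ȳᵢ | A·x̄ᵢ | A·ȳᵢ
web | 3500.00 | 7.00 | 125.00 | 24500.00 | 437500.00
bottom flange | 1540.00 | 49.00 | 11.00 | 75460.00 | 16940.00
top flange | 1540.00 | 49.00 | 239.00 | 75460.00 | 368060.00
Σ | 6580.00 |  |  | 175420.00 | 822500.00
X̄ = 175420.00 / 6580.00 = 26.66 in
Ȳ = 822500.00 / 6580.00 = 125.00 in

X̄ = 26.66 in, Ȳ = 125.00 in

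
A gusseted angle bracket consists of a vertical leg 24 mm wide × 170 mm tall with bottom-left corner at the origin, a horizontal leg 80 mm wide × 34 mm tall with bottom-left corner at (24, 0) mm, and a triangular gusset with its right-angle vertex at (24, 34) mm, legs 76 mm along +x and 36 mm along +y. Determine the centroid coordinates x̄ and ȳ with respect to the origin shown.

vertical leg: A = 24 × 170 = 4080.00, centroid at (12.00, 85.00).
horizontal leg: A = 80 × 34 = 2720.00, centroid at (64.00, 17.00).
gusset: A = ½·76·36 = 1368.00, centroid at (49.33, 46.00).
ΣA = 8168.00 mm²
ΣAx̄ = (4080.00)(12.00) + (2720.00)(64.00) + (1368.00)(49.33) = 290528.00 mm³
ΣAȳ = (4080.00)(85.00) + (2720.00)(17.00) + (1368.00)(46.00) = 455968.00 mm³
x̄ = 290528.00 / 8168.00 = 35.57 mm
ȳ = 455968.00 / 8168.00 = 55.82 mm

x̄ = 35.57 mm, ȳ = 55.82 mm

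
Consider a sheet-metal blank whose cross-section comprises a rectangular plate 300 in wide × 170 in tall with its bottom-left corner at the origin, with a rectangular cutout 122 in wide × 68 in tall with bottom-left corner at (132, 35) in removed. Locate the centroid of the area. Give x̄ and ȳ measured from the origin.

x̄ = 141.65 in, ȳ = 88.11 in

plate: A = 300 × 170 = 51000.00, centroid at (150.00, 85.00).
hole: A = −(122 × 68) = -8296.00, centroid at (193.00, 69.00).
ΣA = 42704.00 in²
ΣAx̄ = (51000.00)(150.00) + (-8296.00)(193.00) = 6048872.00 in³
ΣAȳ = (51000.00)(85.00) + (-8296.00)(69.00) = 3762576.00 in³
x̄ = 6048872.00 / 42704.00 = 141.65 in
ȳ = 3762576.00 / 42704.00 = 88.11 in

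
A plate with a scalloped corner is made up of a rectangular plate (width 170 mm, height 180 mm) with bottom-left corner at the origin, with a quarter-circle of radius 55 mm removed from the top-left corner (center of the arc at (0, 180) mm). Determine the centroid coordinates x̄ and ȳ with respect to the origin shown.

x̄ = 90.19 mm, ȳ = 84.39 mm

plate: A = 170 × 180 = 30600.00, centroid at (85.00, 90.00).
removed quarter-circle: A = −¼π·55² = -2375.83, centroid at (23.34, 156.66).
ΣA = 28224.17 mm²
ΣAx̄ = (30600.00)(85.00) + (-2375.83)(23.34) = 2545541.67 mm³
ΣAȳ = (30600.00)(90.00) + (-2375.83)(156.66) = 2381809.03 mm³
x̄ = 2545541.67 / 28224.17 = 90.19 mm
ȳ = 2381809.03 / 28224.17 = 84.39 mm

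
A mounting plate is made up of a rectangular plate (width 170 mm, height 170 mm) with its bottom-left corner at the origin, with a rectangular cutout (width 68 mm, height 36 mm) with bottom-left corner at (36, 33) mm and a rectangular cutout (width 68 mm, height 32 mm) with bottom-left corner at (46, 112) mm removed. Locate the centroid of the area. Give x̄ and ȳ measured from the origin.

plate: A = 170 × 170 = 28900.00, centroid at (85.00, 85.00).
hole 1: A = −(68 × 36) = -2448.00, centroid at (70.00, 51.00).
hole 2: A = −(68 × 32) = -2176.00, centroid at (80.00, 128.00).
ΣA = 24276.00 mm², ΣAx̄ = 2111060.00 mm³, ΣAȳ = 2053124.00 mm³.
x̄ = 2111060.00/24276.00 = 86.96 mm; ȳ = 2053124.00/24276.00 = 84.57 mm.

x̄ = 86.96 mm, ȳ = 84.57 mm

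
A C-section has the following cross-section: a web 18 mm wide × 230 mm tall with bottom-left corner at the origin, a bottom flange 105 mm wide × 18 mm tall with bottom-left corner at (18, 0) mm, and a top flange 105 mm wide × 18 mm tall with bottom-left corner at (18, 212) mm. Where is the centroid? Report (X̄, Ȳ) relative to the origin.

X̄ = 38.35 mm, Ȳ = 115.00 mm

web: A = 18 × 230 = 4140.00, centroid at (9.00, 115.00).
bottom flange: A = 105 × 18 = 1890.00, centroid at (70.50, 9.00).
top flange: A = 105 × 18 = 1890.00, centroid at (70.50, 221.00).
ΣA = 7920.00 mm², ΣAX̄ = 303750.00 mm³, ΣAȲ = 910800.00 mm³.
X̄ = 303750.00/7920.00 = 38.35 mm; Ȳ = 910800.00/7920.00 = 115.00 mm.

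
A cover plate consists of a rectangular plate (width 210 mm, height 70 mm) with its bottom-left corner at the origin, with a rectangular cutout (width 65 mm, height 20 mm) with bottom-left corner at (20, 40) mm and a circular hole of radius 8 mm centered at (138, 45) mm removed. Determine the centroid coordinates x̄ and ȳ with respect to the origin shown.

plate: A = 210 × 70 = 14700.00, centroid at (105.00, 35.00).
hole 1: A = −(65 × 20) = -1300.00, centroid at (52.50, 50.00).
hole 2: A = −π·8² = -201.06, centroid at (138.00, 45.00).
ΣA = 13198.94 mm², ΣAx̄ = 1447503.45 mm³, ΣAȳ = 440452.21 mm³.
x̄ = 1447503.45/13198.94 = 109.67 mm; ȳ = 440452.21/13198.94 = 33.37 mm.

x̄ = 109.67 mm, ȳ = 33.37 mm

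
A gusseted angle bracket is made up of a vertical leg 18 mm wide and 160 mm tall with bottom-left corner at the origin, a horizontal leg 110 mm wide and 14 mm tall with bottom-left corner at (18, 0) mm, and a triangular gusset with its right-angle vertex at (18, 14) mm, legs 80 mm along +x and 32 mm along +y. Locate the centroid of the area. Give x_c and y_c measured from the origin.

vertical leg: A = 18 × 160 = 2880.00, centroid at (9.00, 80.00).
horizontal leg: A = 110 × 14 = 1540.00, centroid at (73.00, 7.00).
gusset: A = ½·80·32 = 1280.00, centroid at (44.67, 24.67).
ΣA = 5700.00 mm², ΣAx_c = 195513.33 mm³, ΣAy_c = 272753.33 mm³.
x_c = 195513.33/5700.00 = 34.30 mm; y_c = 272753.33/5700.00 = 47.85 mm.

x_c = 34.30 mm, y_c = 47.85 mm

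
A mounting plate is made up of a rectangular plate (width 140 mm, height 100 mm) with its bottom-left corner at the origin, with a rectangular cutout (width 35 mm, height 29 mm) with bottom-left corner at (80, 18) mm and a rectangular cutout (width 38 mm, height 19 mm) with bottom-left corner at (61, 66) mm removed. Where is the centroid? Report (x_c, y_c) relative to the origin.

plate: A = 140 × 100 = 14000.00, centroid at (70.00, 50.00).
hole 1: A = −(35 × 29) = -1015.00, centroid at (97.50, 32.50).
hole 2: A = −(38 × 19) = -722.00, centroid at (80.00, 75.50).
ΣA = 12263.00 mm²
ΣAx_c = (14000.00)(70.00) + (-1015.00)(97.50) + (-722.00)(80.00) = 823277.50 mm³
ΣAy_c = (14000.00)(50.00) + (-1015.00)(32.50) + (-722.00)(75.50) = 612501.50 mm³
x_c = 823277.50 / 12263.00 = 67.14 mm
y_c = 612501.50 / 12263.00 = 49.95 mm

x_c = 67.14 mm, y_c = 49.95 mm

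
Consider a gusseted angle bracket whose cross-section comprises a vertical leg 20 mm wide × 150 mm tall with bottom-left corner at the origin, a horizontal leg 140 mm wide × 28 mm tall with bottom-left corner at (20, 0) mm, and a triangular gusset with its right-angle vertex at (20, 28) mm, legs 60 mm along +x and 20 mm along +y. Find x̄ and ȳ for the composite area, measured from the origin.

Part | A | x̄ᵢ | ȳᵢ | A·x̄ᵢ | A·ȳᵢ
vertical leg | 3000.00 | 10.00 | 75.00 | 30000.00 | 225000.00
horizontal leg | 3920.00 | 90.00 | 14.00 | 352800.00 | 54880.00
gusset | 600.00 | 40.00 | 34.67 | 24000.00 | 20800.00
Σ | 7520.00 |  |  | 406800.00 | 300680.00
x̄ = 406800.00 / 7520.00 = 54.10 mm
ȳ = 300680.00 / 7520.00 = 39.98 mm

x̄ = 54.10 mm, ȳ = 39.98 mm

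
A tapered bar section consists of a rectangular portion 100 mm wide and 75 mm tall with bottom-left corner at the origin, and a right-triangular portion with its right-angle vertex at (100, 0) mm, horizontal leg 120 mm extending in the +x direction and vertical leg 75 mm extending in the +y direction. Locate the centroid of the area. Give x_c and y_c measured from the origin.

x_c = 83.75 mm, y_c = 32.81 mm

Part | A | x̄ᵢ | ȳᵢ | A·x̄ᵢ | A·ȳᵢ
rectangular portion | 7500.00 | 50.00 | 37.50 | 375000.00 | 281250.00
triangular portion | 4500.00 | 140.00 | 25.00 | 630000.00 | 112500.00
Σ | 12000.00 |  |  | 1005000.00 | 393750.00
x_c = 1005000.00 / 12000.00 = 83.75 mm
y_c = 393750.00 / 12000.00 = 32.81 mm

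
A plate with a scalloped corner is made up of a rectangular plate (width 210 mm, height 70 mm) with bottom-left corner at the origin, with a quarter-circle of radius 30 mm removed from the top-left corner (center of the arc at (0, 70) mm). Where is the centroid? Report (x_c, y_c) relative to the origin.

x_c = 109.66 mm, y_c = 33.88 mm

plate: A = 210 × 70 = 14700.00, centroid at (105.00, 35.00).
removed quarter-circle: A = −¼π·30² = -706.86, centroid at (12.73, 57.27).
ΣA = 13993.14 mm², ΣAx_c = 1534500.00 mm³, ΣAy_c = 474019.92 mm³.
x_c = 1534500.00/13993.14 = 109.66 mm; y_c = 474019.92/13993.14 = 33.88 mm.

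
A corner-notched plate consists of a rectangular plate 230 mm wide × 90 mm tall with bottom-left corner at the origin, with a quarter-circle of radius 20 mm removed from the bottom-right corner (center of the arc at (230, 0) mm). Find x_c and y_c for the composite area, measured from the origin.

plate: A = 230 × 90 = 20700.00, centroid at (115.00, 45.00).
removed quarter-circle: A = −¼π·20² = -314.16, centroid at (221.51, 8.49).
ΣA = 20385.84 mm²
ΣAx_c = (20700.00)(115.00) + (-314.16)(221.51) = 2310910.04 mm³
ΣAy_c = (20700.00)(45.00) + (-314.16)(8.49) = 928833.33 mm³
x_c = 2310910.04 / 20385.84 = 113.36 mm
y_c = 928833.33 / 20385.84 = 45.56 mm

x_c = 113.36 mm, y_c = 45.56 mm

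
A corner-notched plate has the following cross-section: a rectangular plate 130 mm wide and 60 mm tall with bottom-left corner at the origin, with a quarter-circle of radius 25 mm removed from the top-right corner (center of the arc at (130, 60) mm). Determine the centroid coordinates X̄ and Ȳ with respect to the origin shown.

X̄ = 61.35 mm, Ȳ = 28.70 mm

plate: A = 130 × 60 = 7800.00, centroid at (65.00, 30.00).
removed quarter-circle: A = −¼π·25² = -490.87, centroid at (119.39, 49.39).
ΣA = 7309.13 mm², ΣAX̄ = 448394.73 mm³, ΣAȲ = 209755.90 mm³.
X̄ = 448394.73/7309.13 = 61.35 mm; Ȳ = 209755.90/7309.13 = 28.70 mm.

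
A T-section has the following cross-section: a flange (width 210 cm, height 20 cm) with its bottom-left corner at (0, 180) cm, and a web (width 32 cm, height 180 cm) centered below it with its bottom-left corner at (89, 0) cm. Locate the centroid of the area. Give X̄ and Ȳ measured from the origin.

X̄ = 105.00 cm, Ȳ = 132.17 cm

web: A = 32 × 180 = 5760.00, centroid at (105.00, 90.00).
flange: A = 210 × 20 = 4200.00, centroid at (105.00, 190.00).
ΣA = 9960.00 cm², ΣAX̄ = 1045800.00 cm³, ΣAȲ = 1316400.00 cm³.
X̄ = 1045800.00/9960.00 = 105.00 cm; Ȳ = 1316400.00/9960.00 = 132.17 cm.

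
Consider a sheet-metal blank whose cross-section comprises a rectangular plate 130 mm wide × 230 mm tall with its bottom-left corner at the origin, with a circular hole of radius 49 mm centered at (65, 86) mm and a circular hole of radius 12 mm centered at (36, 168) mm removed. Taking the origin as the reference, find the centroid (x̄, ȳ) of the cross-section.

plate: A = 130 × 230 = 29900.00, centroid at (65.00, 115.00).
hole 1: A = −π·49² = -7542.96, centroid at (65.00, 86.00).
hole 2: A = −π·12² = -452.39, centroid at (36.00, 168.00).
ΣA = 21904.65 mm², ΣAx̄ = 1436921.33 mm³, ΣAȳ = 2713803.69 mm³.
x̄ = 1436921.33/21904.65 = 65.60 mm; ȳ = 2713803.69/21904.65 = 123.89 mm.

x̄ = 65.60 mm, ȳ = 123.89 mm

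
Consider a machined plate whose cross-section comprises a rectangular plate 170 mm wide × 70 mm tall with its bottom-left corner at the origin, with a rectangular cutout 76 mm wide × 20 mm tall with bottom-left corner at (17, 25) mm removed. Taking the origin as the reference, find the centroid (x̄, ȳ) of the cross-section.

plate: A = 170 × 70 = 11900.00, centroid at (85.00, 35.00).
hole: A = −(76 × 20) = -1520.00, centroid at (55.00, 35.00).
ΣA = 10380.00 mm², ΣAx̄ = 927900.00 mm³, ΣAȳ = 363300.00 mm³.
x̄ = 927900.00/10380.00 = 89.39 mm; ȳ = 363300.00/10380.00 = 35.00 mm.

x̄ = 89.39 mm, ȳ = 35.00 mm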